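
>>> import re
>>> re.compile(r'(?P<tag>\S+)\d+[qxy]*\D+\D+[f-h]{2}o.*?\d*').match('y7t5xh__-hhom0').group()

'y7t5xh__-hho'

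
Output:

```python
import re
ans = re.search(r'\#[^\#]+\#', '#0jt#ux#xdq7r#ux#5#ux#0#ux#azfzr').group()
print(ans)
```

#0jt#

The match spans [0:5] → '#0jt#'.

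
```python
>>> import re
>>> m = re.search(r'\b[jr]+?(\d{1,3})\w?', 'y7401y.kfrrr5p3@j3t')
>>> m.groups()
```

('3',)

The pattern matches a word boundary (`\b`, zero-width); then one or more of one of [jr] (lazy); then 1 to 3 of a digit (captured); then optionally a word character.
`re.search` scans for the first position where the pattern succeeds.
The match spans [16:19] → 'j3t'.
Captured: group 1 = '3'.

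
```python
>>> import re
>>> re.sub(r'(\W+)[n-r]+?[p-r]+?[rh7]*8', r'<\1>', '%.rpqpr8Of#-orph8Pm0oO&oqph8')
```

The pattern matches one or more of a non-word character (captured); then one or more of a character in [n-r] (lazy), then one or more of a character in [p-r] (lazy); then zero or more of one of [rh7], then the literal '8'.
Matches: at [0:8] → '%.rpqpr8'; at [10:17] → '#-orph8'; at [22:28] → '&oqph8'.
`\1` in the replacement pulls in group 1's text for each match.

'<%.>Of<#->Pm0oO<&>'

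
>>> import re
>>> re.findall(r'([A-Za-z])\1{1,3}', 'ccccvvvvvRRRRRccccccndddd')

['c', 'v', 'R', 'c', 'c', 'd']

`\1` is not a pattern — it's the concrete string captured by group 1, re-applied verbatim.
Walking the string: at [0:4] match 'cccc', group 1 = 'c'; at [4:8] match 'vvvv', group 1 = 'v'; at [9:13] match 'RRRR', group 1 = 'R'; at [14:18] match 'cccc', group 1 = 'c'; at [18:20] match 'cc', group 1 = 'c'; ….
`findall` collects group 1 from each match (6 total).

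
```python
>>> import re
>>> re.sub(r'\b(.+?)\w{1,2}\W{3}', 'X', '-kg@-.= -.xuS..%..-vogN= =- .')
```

'-X= -.X..-X- .'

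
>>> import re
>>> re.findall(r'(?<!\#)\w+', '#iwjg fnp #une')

['wjg', 'fnp', 'ne']

The negative lookahead/lookbehind blocks any match where the forbidden context is present.
Scanning left to right: at [2:5] → 'wjg'; at [6:9] → 'fnp'; at [12:14] → 'ne'.
Since nothing is captured, `findall` lists the 3 matched substrings directly.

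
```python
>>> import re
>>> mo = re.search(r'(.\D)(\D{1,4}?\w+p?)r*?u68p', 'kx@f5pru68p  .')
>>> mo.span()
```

Pattern: any character, then a non-digit (captured); then 1 to 4 of a non-digit (lazy), then one or more of a word character, then optionally a literal 'p' (captured); then zero or more of a literal 'r' (lazy), then the literal 'u68', then a literal 'p'.
Unlike `match`, `search` isn't anchored — it looks for the pattern anywhere in the string.
The match spans [0:11] → 'kx@f5pru68p'.
Captured: group 1 = 'kx', group 2 = '@f5pr'.

(0, 11)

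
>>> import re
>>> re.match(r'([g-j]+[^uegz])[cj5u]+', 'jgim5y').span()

(0, 5)

This matches one or more of a character in [g-j], then any character except [uegz] (captured); then one or more of one of [cj5u].
`re.match` only tries the pattern at the start of the string.
The match spans [0:5] → 'jgim5'.
Captured: group 1 = 'jgim'.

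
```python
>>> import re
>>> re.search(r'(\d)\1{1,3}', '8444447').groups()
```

('4',)

The match spans [1:5] → '4444'.
Captured: group 1 = '4'.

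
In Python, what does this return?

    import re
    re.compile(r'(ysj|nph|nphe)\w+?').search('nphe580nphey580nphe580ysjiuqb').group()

Branches in `(...|...)` are attempted left-to-right; the first branch that allows the whole pattern to succeed is taken.
The match spans [0:4] → 'nphe'.

'nphe'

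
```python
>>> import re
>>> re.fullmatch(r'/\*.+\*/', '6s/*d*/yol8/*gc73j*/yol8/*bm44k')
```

`re.fullmatch` requires the pattern to consume the entire string.
Here there's no way to consume every character, so the call returns None.

None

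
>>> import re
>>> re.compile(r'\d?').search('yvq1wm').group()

The pattern matches optionally a digit.
`re.search` scans for the first position where the pattern succeeds.
The match spans [0:0] → ''.

''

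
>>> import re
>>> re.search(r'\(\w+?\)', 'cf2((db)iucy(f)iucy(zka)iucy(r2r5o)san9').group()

'(db)'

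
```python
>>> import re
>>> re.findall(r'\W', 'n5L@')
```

This matches a non-word character.
Since nothing is captured, `findall` lists the 1 matched substring directly.

['@']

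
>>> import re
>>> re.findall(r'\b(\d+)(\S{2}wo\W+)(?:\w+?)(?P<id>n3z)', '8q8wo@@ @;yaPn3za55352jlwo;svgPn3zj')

[('8', 'q8wo@@ @;', 'n3z')]

Pattern: a word boundary (`\b`, zero-width); then one or more of a digit (captured); then exactly 2 of a non-whitespace character, then the literal 'wo', then one or more of a non-word character (captured); then one or more of a word character (lazy) (non-capturing group); then the literal 'n3', then a literal 'z' (captured as 'id').
Matches: at [0:16] match '8q8wo@@ @;yaPn3z', groups = ('8', 'q8wo@@ @;', 'n3z').
Multiple groups make `findall` return tuples — one 3-tuple for the one match.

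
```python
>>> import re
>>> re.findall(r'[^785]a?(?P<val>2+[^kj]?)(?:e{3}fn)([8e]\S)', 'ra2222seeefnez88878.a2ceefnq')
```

Pattern: any character except [785]; then optionally a literal 'a'; then one or more of the literal '2', then optionally any character except [kj] (captured as 'val'); then exactly 3 of a literal 'e', then the literal 'fn' (non-capturing group); then one of [8e], then a non-whitespace character (captured).
Walking the string: at [0:14] match 'ra2222seeefnez', groups = ('2222s', 'ez').
Multiple groups make `findall` return tuples — one 2-tuple for the one match.

[('2222s', 'ez')]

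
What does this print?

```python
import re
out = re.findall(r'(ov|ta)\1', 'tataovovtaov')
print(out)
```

['ta', 'ov']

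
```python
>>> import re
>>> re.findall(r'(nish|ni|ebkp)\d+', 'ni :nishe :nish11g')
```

Scanning left to right: at [11:17] match 'nish11', group 1 = 'nish'.
With a single group, `findall` returns only what that group captured — 1 item.

['nish']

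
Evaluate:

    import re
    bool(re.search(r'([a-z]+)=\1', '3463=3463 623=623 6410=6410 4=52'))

After group 1 captures some text, `\1` only succeeds where that same text appears again.
`search` walks the string left to right and returns the first match it finds.
Here no position works, so the call returns None, and `bool(None)` is False.

False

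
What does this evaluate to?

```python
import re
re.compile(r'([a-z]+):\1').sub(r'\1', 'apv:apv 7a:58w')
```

'apv 7a:58w'

The backreference `\1` re-matches whatever the first group consumed, character for character.
`\1` in the replacement pulls in group 1's text for each match.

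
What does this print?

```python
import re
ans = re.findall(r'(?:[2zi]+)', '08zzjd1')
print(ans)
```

['zz']

Pattern: one or more of one of [2zi] (non-capturing group).
Walking the string: at [2:4] → 'zz'.
`findall` yields the raw match text (1 of them) because the pattern has no groups.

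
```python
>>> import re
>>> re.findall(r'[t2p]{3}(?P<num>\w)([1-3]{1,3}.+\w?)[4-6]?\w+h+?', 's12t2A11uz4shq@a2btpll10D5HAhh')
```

With 2 capturing groups, `findall` returns a 2-tuple per match.

[('A', '11uz4shq@a2btpll10D5HA')]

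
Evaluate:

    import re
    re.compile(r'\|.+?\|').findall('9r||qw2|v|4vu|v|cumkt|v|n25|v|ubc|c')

['||qw2|', '|4vu|', '|cumkt|', '|n25|', '|ubc|']

With the lazy modifier that quantifier settles for the fewest repetitions that let the rest of the pattern succeed (the atoms after it are unaffected and can still be greedy).
Scanning left to right: at [2:8] → '||qw2|'; at [9:14] → '|4vu|'; at [15:22] → '|cumkt|'; at [23:28] → '|n25|'; at [29:34] → '|ubc|'.
`findall` yields the raw match text (5 of them) because the pattern has no groups.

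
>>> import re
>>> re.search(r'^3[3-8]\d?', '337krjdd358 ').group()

The pattern matches anchored at the start of the string; then a literal '3'; then a character in [3-8], then optionally a digit.
`search` walks the string left to right and returns the first match it finds.
The match spans [0:3] → '337'.

'337'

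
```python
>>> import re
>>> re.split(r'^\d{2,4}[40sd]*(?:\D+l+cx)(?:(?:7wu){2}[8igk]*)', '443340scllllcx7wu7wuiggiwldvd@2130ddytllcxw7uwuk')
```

Pattern: anchored at the start of the string; then 2 to 4 of a digit, then zero or more of one of [40sd]; then one or more of a non-digit, then one or more of a literal 'l', then the literal 'cx' (non-capturing group); then the literal '7wu' repeated 2 times, then zero or more of one of [8igk] (non-capturing group).
Matches to split on: at [0:24] → '443340scllllcx7wu7wuiggi'.
Each match becomes a cut point; 2 segments remain.

['', 'wldvd@2130ddytllcxw7uwuk']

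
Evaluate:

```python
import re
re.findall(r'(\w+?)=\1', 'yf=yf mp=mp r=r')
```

['yf', 'mp', 'r']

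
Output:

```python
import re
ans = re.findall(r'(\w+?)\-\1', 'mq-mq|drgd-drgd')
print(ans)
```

['mq', 'drgd']

After group 1 captures some text, `\1` only succeeds where that same text appears again.
Matches: at [0:5] match 'mq-mq', group 1 = 'mq'; at [6:15] match 'drgd-drgd', group 1 = 'drgd'.
`findall` collects group 1 from each match (2 total).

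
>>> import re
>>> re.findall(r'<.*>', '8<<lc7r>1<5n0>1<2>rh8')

Scanning left to right: at [1:18] → '<<lc7r>1<5n0>1<2>'.
With no groups in the pattern, `findall` gives back each whole match — 1 here.

['<<lc7r>1<5n0>1<2>']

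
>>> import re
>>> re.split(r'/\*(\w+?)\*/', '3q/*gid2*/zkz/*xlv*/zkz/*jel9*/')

['3q', 'gid2', 'zkz', 'xlv', 'zkz', 'jel9', '']

Because the pattern has a capturing group, `split` also inserts each captured text between the pieces.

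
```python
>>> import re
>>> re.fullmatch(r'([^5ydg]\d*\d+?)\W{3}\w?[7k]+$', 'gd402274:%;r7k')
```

Pattern: any character except [5ydg], then zero or more of a digit, then one or more of a digit (lazy) (captured); then exactly 3 of a non-word character, then optionally a word character, then one or more of one of [7k]; then anchored at the end.
`re.fullmatch` is like wrapping the pattern in `^…$` (in single-line mode).
Here the string isn't matched end-to-end, so the call returns None.

None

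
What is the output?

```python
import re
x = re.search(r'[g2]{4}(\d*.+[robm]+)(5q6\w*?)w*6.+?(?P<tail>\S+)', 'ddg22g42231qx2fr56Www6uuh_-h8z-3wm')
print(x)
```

Pattern: exactly 4 of one of [g2]; then zero or more of a digit, then one or more of any character, then one or more of one of [robm] (captured); then the literal '5q6', then zero or more of a word character (lazy) (captured); then zero or more of the literal 'w', then the literal '6', then one or more of any character (lazy); then one or more of a non-whitespace character (captured as 'tail').
`re.search` tries every starting position until one works.
Here the pattern never matches, so the call returns None.

None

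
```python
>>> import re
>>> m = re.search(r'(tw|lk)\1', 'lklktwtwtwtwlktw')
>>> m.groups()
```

The match spans [0:4] → 'lklk'.
Captured: group 1 = 'lk'.

('lk',)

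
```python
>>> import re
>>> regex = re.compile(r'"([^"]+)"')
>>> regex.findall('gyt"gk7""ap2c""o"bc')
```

Walking the string: at [3:8] match '"gk7"', group 1 = 'gk7'; at [8:14] match '"ap2c"', group 1 = 'ap2c'; at [14:17] match '"o"', group 1 = 'o'.
`findall` collects group 1 from each match (3 total).

['gk7', 'ap2c', 'o']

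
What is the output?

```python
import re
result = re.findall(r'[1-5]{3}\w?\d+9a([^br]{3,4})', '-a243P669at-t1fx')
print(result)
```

['t-t1']

Pattern: exactly 3 of a character in [1-5], then optionally a word character; then one or more of a digit, then the literal '9a'; then 3 to 4 of any character except [br] (captured).
Walking the string: at [2:14] match '243P669at-t1', group 1 = 't-t1'.
One capturing group, so `findall` returns just the captured substring from the one match — 1 in all.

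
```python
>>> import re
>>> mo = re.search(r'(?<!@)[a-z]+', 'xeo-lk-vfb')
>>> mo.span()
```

(0, 3)

The negative lookahead/lookbehind blocks any match where the forbidden context is present.
`re.search` tries every starting position until one works.
The match spans [0:3] → 'xeo'.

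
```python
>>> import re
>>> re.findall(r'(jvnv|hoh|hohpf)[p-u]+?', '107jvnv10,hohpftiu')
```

['hoh']

Alternation tries branches left to right and keeps the first one that lets the overall match succeed at that position.
One capturing group, so `findall` returns just the captured substring from the one match — 1 in all.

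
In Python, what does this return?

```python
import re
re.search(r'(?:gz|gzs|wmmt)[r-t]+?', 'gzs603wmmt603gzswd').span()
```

Unlike `match`, `search` isn't anchored — it looks for the pattern anywhere in the string.
The match spans [0:3] → 'gzs'.

(0, 3)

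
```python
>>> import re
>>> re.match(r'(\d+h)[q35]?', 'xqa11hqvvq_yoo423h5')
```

None

With `match`, the pattern is implicitly anchored at the beginning.
Here position 0 doesn't satisfy it, so the call returns None.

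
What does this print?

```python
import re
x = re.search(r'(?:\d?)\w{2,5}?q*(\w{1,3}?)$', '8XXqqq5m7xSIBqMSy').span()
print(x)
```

The pattern matches optionally a digit (non-capturing group); then 2 to 5 of a word character (lazy), then zero or more of the literal 'q'; then 1 to 3 of a word character (lazy) (captured); then anchored at the end.
`re.search` scans for the first position where the pattern succeeds.
The match spans [8:17] → '7xSIBqMSy'.
Captured: group 1 = 'MSy'.

(8, 17)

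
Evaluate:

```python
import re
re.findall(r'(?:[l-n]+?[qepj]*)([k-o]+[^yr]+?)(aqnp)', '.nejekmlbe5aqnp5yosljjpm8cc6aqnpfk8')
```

2 groups means each result is a tuple of 2 captured strings — 2 here.

[('kmlbe5', 'aqnp'), ('m8cc6', 'aqnp')]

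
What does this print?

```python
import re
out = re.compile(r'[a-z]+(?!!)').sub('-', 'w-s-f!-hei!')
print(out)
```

----f!--i!

The negative lookaround is zero-width — it rules out positions where the adjacent text would match, without consuming anything.
Matches: at [0:1] → 'w'; at [2:3] → 's'; at [7:9] → 'he'.
Each match is replaced by '-'.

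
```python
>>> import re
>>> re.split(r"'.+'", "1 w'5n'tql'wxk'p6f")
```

Matches to split on: at [3:15] → "'5n'tql'wxk'".
Each match becomes a cut point; 2 segments remain.

['1 w', 'p6f']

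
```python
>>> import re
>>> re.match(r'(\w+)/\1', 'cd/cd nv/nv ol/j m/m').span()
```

A backreference is literal: `\1` must see the identical characters the first group matched.
With `match`, the pattern is implicitly anchored at the beginning.
The match spans [0:5] → 'cd/cd'.
Captured: group 1 = 'cd'.

(0, 5)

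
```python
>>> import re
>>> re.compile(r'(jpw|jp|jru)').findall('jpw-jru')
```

The regex engine tests alternatives in the order written; an earlier branch that matches wins even if a later one would match more.
Scanning left to right: at [0:3] match 'jpw', group 1 = 'jpw'; at [4:7] match 'jru', group 1 = 'jru'.
With a single group, `findall` returns only what that group captured — 2 items.

['jpw', 'jru']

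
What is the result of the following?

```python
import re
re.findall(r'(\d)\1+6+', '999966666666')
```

`\1` has to match the exact text group 1 already captured.
Matches: at [0:12] match '999966666666', group 1 = '9'.
One capturing group, so `findall` returns just the captured substring from the one match — 1 in all.

['9']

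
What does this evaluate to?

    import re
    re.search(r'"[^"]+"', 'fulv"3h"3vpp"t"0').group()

'"3h"'

`re.search` scans for the first position where the pattern succeeds.
The match spans [4:8] → '"3h"'.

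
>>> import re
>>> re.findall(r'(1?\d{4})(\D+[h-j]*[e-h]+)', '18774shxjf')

[('18774', 'shxjf')]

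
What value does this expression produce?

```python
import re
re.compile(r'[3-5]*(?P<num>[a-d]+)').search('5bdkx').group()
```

This matches zero or more of a character in [3-5]; then one or more of a character in [a-d] (captured as 'num').
`search` walks the string left to right and returns the first match it finds.
The match spans [0:3] → '5bd'.
Captured: group 1 = 'bd'.

'5bd'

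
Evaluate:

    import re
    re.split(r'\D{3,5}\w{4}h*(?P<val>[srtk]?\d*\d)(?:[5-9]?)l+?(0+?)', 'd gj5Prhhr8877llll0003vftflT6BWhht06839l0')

With the lazy modifier that quantifier settles for the fewest repetitions that let the rest of the pattern succeed (the atoms after it are unaffected and can still be greedy).
Because the pattern has a capturing group, `split` also inserts each captured text between the pieces.

['', 'r8877', '0', '003', 't06839', '0', '']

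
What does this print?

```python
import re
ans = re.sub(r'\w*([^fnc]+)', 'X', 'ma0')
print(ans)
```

Every occurrence is swapped for 'X'.

X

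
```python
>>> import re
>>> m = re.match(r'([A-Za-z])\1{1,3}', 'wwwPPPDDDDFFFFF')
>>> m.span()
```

`\1` is not a pattern — it's the concrete string captured by group 1, re-applied verbatim.
`re.match` only tries the pattern at the start of the string.
The match spans [0:3] → 'www'.
Captured: group 1 = 'w'.

(0, 3)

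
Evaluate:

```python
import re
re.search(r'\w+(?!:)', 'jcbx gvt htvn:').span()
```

(0, 4)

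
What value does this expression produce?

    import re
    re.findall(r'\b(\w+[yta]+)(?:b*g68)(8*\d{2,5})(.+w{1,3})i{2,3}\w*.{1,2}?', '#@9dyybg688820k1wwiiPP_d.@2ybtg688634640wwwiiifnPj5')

[('9dyy', '8820', 'k1wwiiPP_d.@2ybtg688634640www')]

This matches a word boundary (`\b`, zero-width); then one or more of a word character, then one or more of one of [yta] (captured); then zero or more of a literal 'b', then the literal 'g68' (non-capturing group); then zero or more of a literal '8', then 2 to 5 of a digit (captured); then one or more of any character, then 1 to 3 of a literal 'w' (captured); then 2 to 3 of the literal 'i', then zero or more of a word character, then 1 to 2 of any character (lazy).
Walking the string: at [2:51] match '9dyybg688820k1wwiiPP_d.@2ybtg688634640wwwiiifnPj5', groups = ('9dyy', '8820', 'k1wwiiPP_d.@2ybtg688634640www').
3 groups means the one result is a tuple of 3 captured strings — 1 here.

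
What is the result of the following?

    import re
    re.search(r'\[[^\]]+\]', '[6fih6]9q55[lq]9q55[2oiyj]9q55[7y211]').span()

(0, 7)

The match spans [0:7] → '[6fih6]'.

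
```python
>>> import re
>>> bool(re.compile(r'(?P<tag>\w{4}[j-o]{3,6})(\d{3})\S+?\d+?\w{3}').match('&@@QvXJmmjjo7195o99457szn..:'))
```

False

This matches exactly 4 of a word character, then 3 to 6 of a character in [j-o] (captured as 'tag'); then exactly 3 of a digit (captured); then one or more of a non-whitespace character (lazy); then one or more of a digit (lazy); then exactly 3 of a word character.
`match` is anchored at position 0; if the pattern doesn't fit there, it returns None.
Here the string doesn't start with a match, so the call returns None, and `bool(None)` is False.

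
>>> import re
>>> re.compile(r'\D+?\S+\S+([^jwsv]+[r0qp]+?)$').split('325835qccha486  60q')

['325835', '  60q', '']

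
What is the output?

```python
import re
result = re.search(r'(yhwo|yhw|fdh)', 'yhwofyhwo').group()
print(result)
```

`|` is ordered: at each position the engine commits to the first alternative that works.
Unlike `match`, `search` isn't anchored — it looks for the pattern anywhere in the string.
The match spans [0:4] → 'yhwo'.
Captured: group 1 = 'yhwo'.

yhwo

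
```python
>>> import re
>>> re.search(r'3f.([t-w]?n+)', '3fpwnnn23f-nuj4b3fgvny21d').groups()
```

The pattern matches the literal '3f', then any character; then optionally a character in [t-w], then one or more of a literal 'n' (captured).
Unlike `match`, `search` isn't anchored — it looks for the pattern anywhere in the string.
The match spans [0:7] → '3fpwnnn'.
Captured: group 1 = 'wnnn'.

('wnnn',)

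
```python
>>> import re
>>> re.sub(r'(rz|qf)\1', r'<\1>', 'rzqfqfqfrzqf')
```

`\1` has to match the exact text group 1 already captured.
`\1` in the replacement pulls in group 1's text for each match.

'rz<qf>qfrzqf'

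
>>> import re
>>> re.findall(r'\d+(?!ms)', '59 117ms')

The negative lookahead/lookbehind blocks any match where the forbidden context is present.
`findall` yields the raw match text (2 of them) because the pattern has no groups.

['59', '11']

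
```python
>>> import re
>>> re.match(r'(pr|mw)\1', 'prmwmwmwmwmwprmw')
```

None

With `match`, the pattern is implicitly anchored at the beginning.
Here position 0 doesn't satisfy it, so the call returns None.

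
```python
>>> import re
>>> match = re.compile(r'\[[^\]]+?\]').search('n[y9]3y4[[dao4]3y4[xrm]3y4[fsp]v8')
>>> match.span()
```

`re.search` tries every starting position until one works.
The match spans [1:5] → '[y9]'.

(1, 5)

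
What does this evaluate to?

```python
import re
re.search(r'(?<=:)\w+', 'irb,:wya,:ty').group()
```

'wya'

The lookaround is zero-width — it requires the adjacent text to match without consuming it, so the asserted text isn't part of the match.
The match spans [5:8] → 'wya'.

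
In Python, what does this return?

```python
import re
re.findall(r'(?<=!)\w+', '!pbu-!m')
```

The positive lookaround only admits positions where the adjacent text matches; those characters stay outside the span.
Since nothing is captured, `findall` lists the 2 matched substrings directly.

['pbu', 'm']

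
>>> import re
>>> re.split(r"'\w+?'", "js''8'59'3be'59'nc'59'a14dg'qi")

["js'", '59', '59', '59', 'qi']

Matches to split on: at [3:6] → "'8'"; at [8:13] → "'3be'"; at [15:19] → "'nc'"; at [21:28] → "'a14dg'".
`split` removes every match and returns the 5 fragments in between.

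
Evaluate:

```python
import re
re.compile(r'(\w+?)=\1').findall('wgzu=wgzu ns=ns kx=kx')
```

['wgzu', 'ns', 'kx']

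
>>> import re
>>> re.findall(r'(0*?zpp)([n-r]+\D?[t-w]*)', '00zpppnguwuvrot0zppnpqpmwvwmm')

[('00zpp', 'pnguwuv'), ('0zpp', 'npqpmwvw')]

`findall` packs the 2 group values into a tuple for every match.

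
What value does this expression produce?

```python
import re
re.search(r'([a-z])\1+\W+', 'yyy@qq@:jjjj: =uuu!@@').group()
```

'yyy@'

The backreference `\1` re-matches whatever the first group consumed, character for character.
`re.search` scans for the first position where the pattern succeeds.
The match spans [0:4] → 'yyy@'.
Captured: group 1 = 'y'.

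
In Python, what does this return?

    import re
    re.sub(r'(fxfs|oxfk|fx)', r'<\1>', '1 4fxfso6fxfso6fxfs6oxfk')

'1 4<fxfs>o6<fxfs>o6<fxfs>6<oxfk>'

The regex engine tests alternatives in the order written; an earlier branch that matches wins even if a later one would match more.
Matches: at [3:7] → 'fxfs'; at [9:13] → 'fxfs'; at [15:19] → 'fxfs'; at [20:24] → 'oxfk'.
The replacement refers to a captured group, so each match is rewritten using its own captured text.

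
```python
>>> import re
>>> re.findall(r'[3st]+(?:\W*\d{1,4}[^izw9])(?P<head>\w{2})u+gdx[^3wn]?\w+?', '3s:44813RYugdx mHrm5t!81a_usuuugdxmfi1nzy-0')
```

['RY']

This matches one or more of one of [3st]; then zero or more of a non-word character, then 1 to 4 of a digit, then any character except [izw9] (non-capturing group); then exactly 2 of a word character (captured as 'head'); then one or more of a literal 'u', then the literal 'gdx'; then optionally any character except [3wn], then one or more of a word character (lazy).
Walking the string: at [0:16] match '3s:44813RYugdx m', group 1 = 'RY'.
Because there's exactly one group, `findall` drops the full match and keeps group 1 from the one hit.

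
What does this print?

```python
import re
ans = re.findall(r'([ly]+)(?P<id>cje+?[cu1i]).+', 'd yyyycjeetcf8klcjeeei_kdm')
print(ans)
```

This matches one or more of one of [ly] (captured); then the literal 'cj', then one or more of a literal 'e' (lazy), then one of [cu1i] (captured as 'id'); then one or more of any character.
Matches: at [15:26] match 'lcjeeei_kdm', groups = ('l', 'cjeeei').
`findall` packs the 2 group values into a tuple for every match.

[('l', 'cjeeei')]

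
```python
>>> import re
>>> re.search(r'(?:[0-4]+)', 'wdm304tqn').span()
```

(3, 6)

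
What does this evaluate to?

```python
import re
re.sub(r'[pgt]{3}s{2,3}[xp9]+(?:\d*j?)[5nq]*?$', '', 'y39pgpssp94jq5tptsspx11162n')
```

'y39pgpssp94jq5'

Every occurrence is swapped for ''.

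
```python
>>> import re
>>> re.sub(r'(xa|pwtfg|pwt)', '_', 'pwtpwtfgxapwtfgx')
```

'____x'

Alternation isn't longest-match — the leftmost alternative that fits at this position is chosen.
Matches: at [0:3] → 'pwt'; at [3:8] → 'pwtfg'; at [8:10] → 'xa'; at [10:15] → 'pwtfg'.
Every occurrence is swapped for '_'.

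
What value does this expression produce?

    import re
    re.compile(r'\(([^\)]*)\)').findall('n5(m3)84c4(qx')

['m3']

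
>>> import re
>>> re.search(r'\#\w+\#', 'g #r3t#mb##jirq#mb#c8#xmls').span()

(2, 7)

`search` walks the string left to right and returns the first match it finds.
The match spans [2:7] → '#r3t#'.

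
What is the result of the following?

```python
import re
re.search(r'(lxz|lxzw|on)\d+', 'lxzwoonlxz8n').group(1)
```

'lxz'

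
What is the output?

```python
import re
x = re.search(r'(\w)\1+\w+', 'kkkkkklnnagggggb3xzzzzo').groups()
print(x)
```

('k',)

The match spans [0:23] → 'kkkkkklnnagggggb3xzzzzo'.
Captured: group 1 = 'k'.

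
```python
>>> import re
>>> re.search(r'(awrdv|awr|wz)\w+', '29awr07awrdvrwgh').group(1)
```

'awr'

`search` walks the string left to right and returns the first match it finds.
The match spans [2:16] → 'awr07awrdvrwgh'.
Captured: group 1 = 'awr'.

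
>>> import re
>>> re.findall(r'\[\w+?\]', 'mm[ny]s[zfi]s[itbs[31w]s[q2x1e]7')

['[ny]', '[zfi]', '[31w]', '[q2x1e]']

Scanning left to right: at [2:6] → '[ny]'; at [7:12] → '[zfi]'; at [18:23] → '[31w]'; at [24:31] → '[q2x1e]'.
No capturing groups, so `findall` returns the 4 full match strings.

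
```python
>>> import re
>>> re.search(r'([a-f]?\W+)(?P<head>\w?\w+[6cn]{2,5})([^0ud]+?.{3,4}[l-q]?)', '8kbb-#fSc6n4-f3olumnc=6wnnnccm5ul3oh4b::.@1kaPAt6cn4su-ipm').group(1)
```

Pattern: optionally a character in [a-f], then one or more of a non-word character (captured); then optionally a word character, then one or more of a word character, then 2 to 5 of one of [6cn] (captured as 'head'); then one or more of any character except [0ud] (lazy), then 3 to 4 of any character, then optionally a character in [l-q] (captured).
`search` walks the string left to right and returns the first match it finds.
The match spans [3:17] → 'b-#fSc6n4-f3ol'.
Captured: group 1 = 'b-#', group 2 = 'fSc6n', group 3 = '4-f3ol'.

'b-#'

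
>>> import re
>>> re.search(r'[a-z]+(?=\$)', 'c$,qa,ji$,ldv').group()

'c'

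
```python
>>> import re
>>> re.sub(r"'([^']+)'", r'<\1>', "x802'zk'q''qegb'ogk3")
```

Each match is replaced using the text its own group 1 captured.

"x802<zk>q'<qegb>ogk3"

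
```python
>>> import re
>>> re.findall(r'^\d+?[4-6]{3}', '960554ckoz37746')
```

['960554']

The pattern matches anchored at the start of the string; then one or more of a digit (lazy); then exactly 3 of a character in [4-6].
Matches: at [0:6] → '960554'.
With no groups in the pattern, `findall` gives back each whole match — 1 here.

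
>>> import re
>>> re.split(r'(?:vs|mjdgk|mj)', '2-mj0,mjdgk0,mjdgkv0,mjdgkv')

['2-', '0,', '0,', 'v0,', 'v']

Alternation tries branches left to right and keeps the first one that lets the overall match succeed at that position.
Matches to split on: at [2:4] → 'mj'; at [6:11] → 'mjdgk'; at [13:18] → 'mjdgk'; at [21:26] → 'mjdgk'.
`split` removes every match and returns the 5 fragments in between.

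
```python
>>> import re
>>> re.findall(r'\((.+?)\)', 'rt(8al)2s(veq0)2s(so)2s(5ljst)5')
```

['8al', 'veq0', 'so', '5ljst']

Lazy quantifiers expand one character at a time until the remainder of the pattern can match.
Walking the string: at [2:7] match '(8al)', group 1 = '8al'; at [9:15] match '(veq0)', group 1 = 'veq0'; at [17:21] match '(so)', group 1 = 'so'; at [23:30] match '(5ljst)', group 1 = '5ljst'.
One capturing group, so `findall` returns just the captured substring from each match — 4 in all.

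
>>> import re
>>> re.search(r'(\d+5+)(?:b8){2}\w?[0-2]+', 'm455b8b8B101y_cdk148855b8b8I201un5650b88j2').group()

Pattern: one or more of a digit, then one or more of a literal '5' (captured); then the literal 'b8' repeated 2 times, then optionally a word character, then one or more of a character in [0-2].
`re.search` tries every starting position until one works.
The match spans [1:12] → '455b8b8B101'.
Captured: group 1 = '455'.

'455b8b8B101'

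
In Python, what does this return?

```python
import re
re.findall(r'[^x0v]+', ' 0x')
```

[' ']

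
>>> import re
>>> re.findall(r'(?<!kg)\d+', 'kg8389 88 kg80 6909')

A negative assertion filters positions out without eating any characters.
With no groups in the pattern, `findall` gives back each whole match — 4 here.

['389', '88', '0', '6909']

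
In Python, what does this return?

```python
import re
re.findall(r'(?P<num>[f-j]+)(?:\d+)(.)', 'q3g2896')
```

The pattern matches one or more of a character in [f-j] (captured as 'num'); then one or more of a digit (non-capturing group); then any character (captured).
Matches: at [2:7] match 'g2896', groups = ('g', '6').
2 groups means the one result is a tuple of 2 captured strings — 1 here.

[('g', '6')]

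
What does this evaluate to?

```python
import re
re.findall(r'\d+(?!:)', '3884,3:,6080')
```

['3884', '6080']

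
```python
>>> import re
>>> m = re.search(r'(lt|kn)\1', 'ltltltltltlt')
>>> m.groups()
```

The backreference `\1` re-matches whatever the first group consumed, character for character.
`search` walks the string left to right and returns the first match it finds.
The match spans [0:4] → 'ltlt'.
Captured: group 1 = 'lt'.

('lt',)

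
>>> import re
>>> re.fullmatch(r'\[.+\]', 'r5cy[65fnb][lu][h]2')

None

`re.fullmatch` requires the pattern to consume the entire string.
Here the pattern can't cover the whole string, so the call returns None.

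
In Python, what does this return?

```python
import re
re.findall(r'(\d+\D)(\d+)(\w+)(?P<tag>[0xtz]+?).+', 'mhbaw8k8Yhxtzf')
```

This matches one or more of a digit, then a non-digit (captured); then one or more of a digit (captured); then one or more of a word character (captured); then one or more of one of [0xtz] (lazy) (captured as 'tag'); then one or more of any character.
Scanning left to right: at [5:14] match '8k8Yhxtzf', groups = ('8k', '8', 'Yhxt', 'z').
With 4 capturing groups, `findall` returns a 4-tuple per match.

[('8k', '8', 'Yhxt', 'z')]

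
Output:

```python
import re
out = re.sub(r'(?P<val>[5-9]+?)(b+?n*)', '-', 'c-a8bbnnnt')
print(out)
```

c-a-bnnnt

The pattern matches one or more of a character in [5-9] (lazy) (captured as 'val'); then one or more of a literal 'b' (lazy), then zero or more of a literal 'n' (captured).
With the lazy modifier that quantifier settles for the fewest repetitions that let the rest of the pattern succeed (the atoms after it are unaffected and can still be greedy).
Matches: at [3:5] → '8b'.
`sub` substitutes '-' at each match site.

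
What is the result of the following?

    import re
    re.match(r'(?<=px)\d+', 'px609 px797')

Because the assertion is zero-width, the text it checks is not consumed and won't appear in the result.
`match` is anchored at position 0; if the pattern doesn't fit there, it returns None.
Here the string doesn't start with a match, so the call returns None.

None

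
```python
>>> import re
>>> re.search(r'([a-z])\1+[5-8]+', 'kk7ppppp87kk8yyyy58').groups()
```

`\1` is not a pattern — it's the concrete string captured by group 1, re-applied verbatim.
Unlike `match`, `search` isn't anchored — it looks for the pattern anywhere in the string.
The match spans [0:3] → 'kk7'.
Captured: group 1 = 'k'.

('k',)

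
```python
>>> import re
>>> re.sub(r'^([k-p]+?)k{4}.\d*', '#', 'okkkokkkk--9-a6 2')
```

Pattern: anchored at the start of the string; then one or more of a character in [k-p] (lazy) (captured); then exactly 4 of the literal 'k', then any character, then zero or more of a digit.
Every occurrence is swapped for '#'.

'#-9-a6 2'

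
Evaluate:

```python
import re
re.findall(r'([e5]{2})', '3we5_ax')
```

Pattern: exactly 2 of one of [e5] (captured).
Scanning left to right: at [2:4] match 'e5', group 1 = 'e5'.
Because there's exactly one group, `findall` drops the full match and keeps group 1 from the one hit.

['e5']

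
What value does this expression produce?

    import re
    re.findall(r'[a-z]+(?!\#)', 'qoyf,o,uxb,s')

The negative lookahead/lookbehind blocks any match where the forbidden context is present.
Since nothing is captured, `findall` lists the 4 matched substrings directly.

['qoyf', 'o', 'uxb', 's']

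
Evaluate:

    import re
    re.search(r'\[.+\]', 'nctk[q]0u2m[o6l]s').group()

'[q]0u2m[o6l]'

The match spans [4:16] → '[q]0u2m[o6l]'.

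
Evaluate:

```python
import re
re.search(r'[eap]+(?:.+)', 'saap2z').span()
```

The pattern matches one or more of one of [eap]; then one or more of any character (non-capturing group).
Unlike `match`, `search` isn't anchored — it looks for the pattern anywhere in the string.
The match spans [1:6] → 'aap2z'.

(1, 6)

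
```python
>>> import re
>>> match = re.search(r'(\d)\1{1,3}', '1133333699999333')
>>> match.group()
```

`\1` is not a pattern — it's the concrete string captured by group 1, re-applied verbatim.
Unlike `match`, `search` isn't anchored — it looks for the pattern anywhere in the string.
The match spans [0:2] → '11'.
Captured: group 1 = '1'.

'11'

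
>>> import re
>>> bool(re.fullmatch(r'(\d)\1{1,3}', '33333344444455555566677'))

`re.fullmatch` is like wrapping the pattern in `^…$` (in single-line mode).
Here the string isn't matched end-to-end, so the call returns None, and `bool(None)` is False.

False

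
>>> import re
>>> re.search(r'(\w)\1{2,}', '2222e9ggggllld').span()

(0, 4)

The backreference `\1` re-matches whatever the first group consumed, character for character.
`search` walks the string left to right and returns the first match it finds.
The match spans [0:4] → '2222'.
Captured: group 1 = '2'.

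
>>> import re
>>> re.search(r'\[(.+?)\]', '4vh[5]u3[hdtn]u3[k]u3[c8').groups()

('5',)

Unlike `match`, `search` isn't anchored — it looks for the pattern anywhere in the string.
The match spans [3:6] → '[5]'.
Captured: group 1 = '5'.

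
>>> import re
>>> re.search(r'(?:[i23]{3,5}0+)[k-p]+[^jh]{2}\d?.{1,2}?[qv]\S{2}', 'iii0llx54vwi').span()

This matches 3 to 5 of one of [i23], then one or more of a literal '0' (non-capturing group); then one or more of a character in [k-p], then exactly 2 of any character except [jh], then optionally a digit; then 1 to 2 of any character (lazy), then one of [qv], then exactly 2 of a non-whitespace character.
`re.search` tries every starting position until one works.
The match spans [0:12] → 'iii0llx54vwi'.

(0, 12)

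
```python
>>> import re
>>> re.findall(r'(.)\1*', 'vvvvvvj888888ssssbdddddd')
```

['v', 'j', '8', 's', 'b', 'd']

A backreference is literal: `\1` must see the identical characters the first group matched.
One capturing group, so `findall` returns just the captured substring from each match — 6 in all.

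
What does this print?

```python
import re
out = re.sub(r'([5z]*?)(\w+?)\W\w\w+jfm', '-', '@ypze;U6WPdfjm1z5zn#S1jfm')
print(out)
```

@ypze;-

The pattern matches zero or more of one of [5z] (lazy) (captured); then one or more of a word character (lazy) (captured); then a non-word character, then a word character; then one or more of a word character, then the literal 'jfm'.
Each match is replaced by '-'.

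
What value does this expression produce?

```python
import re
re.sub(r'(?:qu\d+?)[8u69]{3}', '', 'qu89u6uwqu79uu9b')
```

A non-greedy quantifier consumes as few characters as it can — just enough that the remainder of the pattern still matches from where it stops; whatever follows it matches normally.
Every occurrence is swapped for ''.

'uw9b'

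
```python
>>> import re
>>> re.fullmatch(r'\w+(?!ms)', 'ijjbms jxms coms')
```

`fullmatch` succeeds only if the pattern covers the string from start to end.
Here the string isn't matched end-to-end, so the call returns None.

None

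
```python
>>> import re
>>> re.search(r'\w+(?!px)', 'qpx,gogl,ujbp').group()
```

The negative lookahead/lookbehind blocks any match where the forbidden context is present.
The match spans [0:3] → 'qpx'.

'qpx'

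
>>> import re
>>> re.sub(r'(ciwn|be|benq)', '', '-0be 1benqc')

'-0 1nqc'

`|` is ordered: at each position the engine commits to the first alternative that works.
Every occurrence is swapped for ''.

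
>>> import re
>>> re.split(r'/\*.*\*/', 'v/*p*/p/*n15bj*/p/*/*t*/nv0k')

['v', 'nv0k']

`split` removes every match and returns the 2 fragments in between.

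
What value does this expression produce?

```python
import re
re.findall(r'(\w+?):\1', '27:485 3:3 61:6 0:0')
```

['3', '0']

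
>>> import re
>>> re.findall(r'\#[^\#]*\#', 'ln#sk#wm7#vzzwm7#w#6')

['#sk#', '#vzzwm7#']

With no groups in the pattern, `findall` gives back each whole match — 2 here.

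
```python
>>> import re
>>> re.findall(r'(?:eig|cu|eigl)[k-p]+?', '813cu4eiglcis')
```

Scanning left to right: at [6:10] → 'eigl'.
With no groups in the pattern, `findall` gives back each whole match — 1 here.

['eigl']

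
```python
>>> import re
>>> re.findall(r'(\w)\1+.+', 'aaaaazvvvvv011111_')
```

['a']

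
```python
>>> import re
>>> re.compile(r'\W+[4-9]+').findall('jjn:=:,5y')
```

[':=:,5']

With no groups in the pattern, `findall` gives back each whole match — 1 here.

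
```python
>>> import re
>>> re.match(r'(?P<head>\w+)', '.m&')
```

None

`match` is anchored at position 0; if the pattern doesn't fit there, it returns None.
Here the string doesn't start with a match, so the call returns None.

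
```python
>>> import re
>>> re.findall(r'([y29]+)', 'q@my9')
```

['y9']

This matches one or more of one of [y29] (captured).
One capturing group, so `findall` returns just the captured substring from the one match — 1 in all.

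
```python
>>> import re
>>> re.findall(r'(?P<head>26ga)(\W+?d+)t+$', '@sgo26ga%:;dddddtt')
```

[('26ga', '%:;ddddd')]

Pattern: a literal '2', then the literal '6ga' (captured as 'head'); then one or more of a non-word character (lazy), then one or more of a literal 'd' (captured); then one or more of a literal 't'; then anchored at the end.
Scanning left to right: at [4:18] match '26ga%:;dddddtt', groups = ('26ga', '%:;ddddd').
With 2 capturing groups, `findall` returns a 2-tuple per match.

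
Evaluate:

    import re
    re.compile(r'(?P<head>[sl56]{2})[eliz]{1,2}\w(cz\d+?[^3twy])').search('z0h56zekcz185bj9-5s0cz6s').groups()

This matches exactly 2 of one of [sl56] (captured as 'head'); then 1 to 2 of one of [eliz], then a word character; then the literal 'cz', then one or more of a digit (lazy), then any character except [3twy] (captured).
The `?` after the quantifier makes it lazy — it takes as little as possible before letting the rest of the pattern try.
`re.search` tries every starting position until one works.
The match spans [3:12] → '56zekcz18'.
Captured: group 1 = '56', group 2 = 'cz18'.

('56', 'cz18')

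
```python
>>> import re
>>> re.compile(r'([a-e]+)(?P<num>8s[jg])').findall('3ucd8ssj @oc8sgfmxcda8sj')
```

[('c', '8sg'), ('cda', '8sj')]

This matches one or more of a character in [a-e] (captured); then the literal '8s', then one of [jg] (captured as 'num').
With 2 capturing groups, `findall` returns a 2-tuple per match.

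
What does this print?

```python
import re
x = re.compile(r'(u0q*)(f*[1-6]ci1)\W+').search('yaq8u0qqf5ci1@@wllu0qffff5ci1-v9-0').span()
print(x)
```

This matches the literal 'u0', then zero or more of a literal 'q' (captured); then zero or more of a literal 'f', then a character in [1-6], then the literal 'ci1' (captured); then one or more of a non-word character.
`re.search` tries every starting position until one works.
The match spans [4:15] → 'u0qqf5ci1@@'.
Captured: group 1 = 'u0qq', group 2 = 'f5ci1'.

(4, 15)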